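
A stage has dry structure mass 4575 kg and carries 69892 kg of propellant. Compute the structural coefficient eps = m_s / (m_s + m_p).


eps = 4575 / (4575 + 69892) = 0.0614

0.0614


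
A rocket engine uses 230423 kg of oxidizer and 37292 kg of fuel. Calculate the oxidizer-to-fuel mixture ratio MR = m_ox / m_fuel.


MR = 230423 / 37292 = 6.18

6.18


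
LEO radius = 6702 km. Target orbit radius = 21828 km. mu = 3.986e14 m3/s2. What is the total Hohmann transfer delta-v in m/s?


V1 = sqrt(mu/r1) = 7711.99 m/s
dV1 = V1*(sqrt(2*r2/(r1+r2)) - 1) = 1827.77 m/s
V2 = sqrt(mu/r2) = 4273.28 m/s
dV2 = V2*(1 - sqrt(2*r1/(r1+r2))) = 1344.23 m/s
Total dV = 3172 m/s

3172 m/s


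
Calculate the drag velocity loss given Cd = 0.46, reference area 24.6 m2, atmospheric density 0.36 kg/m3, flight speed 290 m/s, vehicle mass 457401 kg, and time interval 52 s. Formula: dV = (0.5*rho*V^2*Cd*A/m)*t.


D = 0.5 * 0.36 * 290^2 * 0.46 * 24.6 = 171301.61 N
a = 171301.61 / 457401 = 0.3745 m/s2
dV = 0.3745 * 52 = 19.5 m/s

19.5 m/s


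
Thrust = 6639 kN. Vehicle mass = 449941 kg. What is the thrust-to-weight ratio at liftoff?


TWR = 6639000 / (449941 * 9.81) = 1.5

1.5


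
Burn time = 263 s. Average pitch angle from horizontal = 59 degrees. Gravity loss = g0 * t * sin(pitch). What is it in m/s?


GL = 9.81 * 263 * sin(59 deg) = 2212 m/s

2212 m/s


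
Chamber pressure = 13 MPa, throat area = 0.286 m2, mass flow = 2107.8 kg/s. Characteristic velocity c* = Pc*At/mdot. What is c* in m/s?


c* = 13e6 * 0.286 / 2107.8 = 1764 m/s

1764 m/s


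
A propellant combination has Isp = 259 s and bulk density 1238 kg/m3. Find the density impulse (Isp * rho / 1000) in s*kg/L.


rho*Isp = 259 * 1238 / 1000 = 321 s*kg/L

321 s*kg/L


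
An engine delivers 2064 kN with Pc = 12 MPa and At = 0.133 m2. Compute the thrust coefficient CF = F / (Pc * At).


CF = 2064000 / (12e6 * 0.133) = 1.29

1.29


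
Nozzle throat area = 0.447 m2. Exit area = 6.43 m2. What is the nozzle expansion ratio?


AR = 6.43 / 0.447 = 14.4

14.4


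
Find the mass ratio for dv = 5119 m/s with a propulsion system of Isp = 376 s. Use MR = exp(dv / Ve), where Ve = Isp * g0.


Ve = 376 * 9.81 = 3688.56 m/s
MR = exp(5119 / 3688.56) = 4.006

4.006


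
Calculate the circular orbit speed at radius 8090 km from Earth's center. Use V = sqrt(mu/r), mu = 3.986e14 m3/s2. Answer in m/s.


V = sqrt(3.986e14 / 8090000) = 7019 m/s

7019 m/s


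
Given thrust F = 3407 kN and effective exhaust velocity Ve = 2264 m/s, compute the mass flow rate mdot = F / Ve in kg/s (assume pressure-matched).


mdot = F / Ve = 3407000 / 2264 = 1504.9 kg/s

1504.9 kg/s


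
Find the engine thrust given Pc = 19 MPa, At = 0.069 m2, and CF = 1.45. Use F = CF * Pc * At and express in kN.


F = 1.45 * 19e6 * 0.069 = 1.9010e+06 N = 1901.0 kN

1901.0 kN


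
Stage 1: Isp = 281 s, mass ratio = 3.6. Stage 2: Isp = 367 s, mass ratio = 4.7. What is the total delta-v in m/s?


dV1 = 281 * 9.81 * ln(3.6) = 3531.0 m/s
dV2 = 367 * 9.81 * ln(4.7) = 5571.6 m/s
Total dV = 3531.0 + 5571.6 = 9102.6 m/s ~ 9103 m/s

9103 m/s


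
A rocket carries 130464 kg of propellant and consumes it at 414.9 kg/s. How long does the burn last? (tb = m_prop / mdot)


tb = 130464 / 414.9 = 314.4 s

314.4 s


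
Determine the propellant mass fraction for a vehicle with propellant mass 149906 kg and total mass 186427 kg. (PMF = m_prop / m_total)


PMF = 149906 / 186427 = 0.804

0.804


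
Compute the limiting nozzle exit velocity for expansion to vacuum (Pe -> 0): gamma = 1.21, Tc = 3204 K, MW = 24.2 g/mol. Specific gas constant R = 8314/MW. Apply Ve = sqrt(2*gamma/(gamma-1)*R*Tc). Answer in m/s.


R = 8314 / 24.2 = 343.55 J/(kg.K)
Ve = sqrt(2 * 1.21 / (1.21 - 1) * 343.55 * 3204) = 3562 m/s

3562 m/s


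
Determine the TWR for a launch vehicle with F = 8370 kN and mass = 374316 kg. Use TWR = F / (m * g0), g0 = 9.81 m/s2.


TWR = 8370000 / (374316 * 9.81) = 2.28

2.28


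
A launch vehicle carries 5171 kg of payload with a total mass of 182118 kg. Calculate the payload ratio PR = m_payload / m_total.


PR = 5171 / 182118 = 0.0284

0.0284


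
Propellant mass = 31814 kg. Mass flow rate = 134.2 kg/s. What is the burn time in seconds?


tb = 31814 / 134.2 = 237.1 s

237.1 s


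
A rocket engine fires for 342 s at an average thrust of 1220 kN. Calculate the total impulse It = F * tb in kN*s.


It = 1220 * 342 = 417240 kN*s

417240 kN*s


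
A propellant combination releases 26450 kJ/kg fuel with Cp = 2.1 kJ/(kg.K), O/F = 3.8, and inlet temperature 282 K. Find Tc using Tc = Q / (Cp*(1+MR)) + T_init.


Tc = 26450 / (2.1 * (1 + 3.8)) + 282 = 2906 K

2906 K


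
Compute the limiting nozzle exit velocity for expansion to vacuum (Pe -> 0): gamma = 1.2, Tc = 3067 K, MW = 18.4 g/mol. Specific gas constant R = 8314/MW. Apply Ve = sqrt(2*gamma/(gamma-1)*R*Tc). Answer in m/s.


R = 8314 / 18.4 = 451.85 J/(kg.K)
Ve = sqrt(2 * 1.2 / (1.2 - 1) * 451.85 * 3067) = 4078 m/s

4078 m/s


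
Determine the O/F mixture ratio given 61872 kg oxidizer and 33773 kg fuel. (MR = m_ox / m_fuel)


MR = 61872 / 33773 = 1.83

1.83


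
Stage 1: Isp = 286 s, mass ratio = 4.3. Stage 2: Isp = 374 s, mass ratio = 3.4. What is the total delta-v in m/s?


dV1 = 286 * 9.81 * ln(4.3) = 4092.4 m/s
dV2 = 374 * 9.81 * ln(3.4) = 4490.0 m/s
Total dV = 4092.4 + 4490.0 = 8582.4 m/s ~ 8582 m/s

8582 m/s


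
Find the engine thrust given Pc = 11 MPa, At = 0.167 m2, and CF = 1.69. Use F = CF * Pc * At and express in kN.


F = 1.69 * 11e6 * 0.167 = 3.1045e+06 N = 3104.5 kN

3104.5 kN


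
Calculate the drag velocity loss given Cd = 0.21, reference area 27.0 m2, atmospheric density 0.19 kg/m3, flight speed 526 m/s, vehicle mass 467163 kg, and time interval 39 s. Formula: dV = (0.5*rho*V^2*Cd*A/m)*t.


D = 0.5 * 0.19 * 526^2 * 0.21 * 27.0 = 149031.53 N
a = 149031.53 / 467163 = 0.319 m/s2
dV = 0.319 * 39 = 12.4 m/s

12.4 m/s


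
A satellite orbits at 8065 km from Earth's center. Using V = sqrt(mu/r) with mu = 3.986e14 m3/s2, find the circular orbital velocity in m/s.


V = sqrt(3.986e14 / 8065000) = 7030 m/s

7030 m/s


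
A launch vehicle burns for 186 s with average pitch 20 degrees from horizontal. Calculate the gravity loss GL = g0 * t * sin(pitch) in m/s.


GL = 9.81 * 186 * sin(20 deg) = 624 m/s

624 m/s


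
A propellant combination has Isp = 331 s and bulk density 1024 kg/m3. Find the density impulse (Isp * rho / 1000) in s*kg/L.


rho*Isp = 331 * 1024 / 1000 = 339 s*kg/L

339 s*kg/L


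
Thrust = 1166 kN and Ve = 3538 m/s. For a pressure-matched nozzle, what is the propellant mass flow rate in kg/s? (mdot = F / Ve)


mdot = F / Ve = 1166000 / 3538 = 329.6 kg/s

329.6 kg/s


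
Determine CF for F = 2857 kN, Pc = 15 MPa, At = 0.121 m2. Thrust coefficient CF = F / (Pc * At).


CF = 2857000 / (15e6 * 0.121) = 1.57

1.57


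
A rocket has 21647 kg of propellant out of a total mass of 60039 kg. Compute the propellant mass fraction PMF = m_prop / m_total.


PMF = 21647 / 60039 = 0.361

0.361


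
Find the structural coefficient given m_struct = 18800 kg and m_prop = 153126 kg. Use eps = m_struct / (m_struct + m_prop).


eps = 18800 / (18800 + 153126) = 0.1093

0.1093


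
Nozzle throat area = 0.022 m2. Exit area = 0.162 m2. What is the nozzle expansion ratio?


AR = 0.162 / 0.022 = 7.4

7.4


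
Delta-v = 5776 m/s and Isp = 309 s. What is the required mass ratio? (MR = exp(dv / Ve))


Ve = 309 * 9.81 = 3031.29 m/s
MR = exp(5776 / 3031.29) = 6.722

6.722


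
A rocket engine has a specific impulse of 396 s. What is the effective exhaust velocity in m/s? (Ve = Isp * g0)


Ve = Isp * g0 = 396 * 9.81 = 3884.8 m/s

3884.8 m/s


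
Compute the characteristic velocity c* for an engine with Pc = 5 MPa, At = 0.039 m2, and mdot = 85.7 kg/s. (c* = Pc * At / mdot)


c* = 5e6 * 0.039 / 85.7 = 2275 m/s

2275 m/s


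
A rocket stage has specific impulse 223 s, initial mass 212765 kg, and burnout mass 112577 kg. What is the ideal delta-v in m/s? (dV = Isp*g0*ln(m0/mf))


Ve = 223 * 9.81 = 2187.63 m/s
dV = 2187.63 * ln(212765/112577) = 1393 m/s

1393 m/s


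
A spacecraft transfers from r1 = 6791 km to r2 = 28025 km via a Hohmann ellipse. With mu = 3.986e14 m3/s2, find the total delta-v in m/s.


V1 = sqrt(mu/r1) = 7661.29 m/s
dV1 = V1*(sqrt(2*r2/(r1+r2)) - 1) = 2059.47 m/s
V2 = sqrt(mu/r2) = 3771.34 m/s
dV2 = V2*(1 - sqrt(2*r1/(r1+r2))) = 1415.81 m/s
Total dV = 3475 m/s

3475 m/s


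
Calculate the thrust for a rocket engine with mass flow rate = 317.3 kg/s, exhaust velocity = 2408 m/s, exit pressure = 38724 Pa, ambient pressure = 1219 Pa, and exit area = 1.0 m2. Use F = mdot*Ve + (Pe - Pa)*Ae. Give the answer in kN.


F = 317.3 * 2408 + (38724 - 1219) * 1.0 = 801563.0 N = 801.6 kN

801.6 kN


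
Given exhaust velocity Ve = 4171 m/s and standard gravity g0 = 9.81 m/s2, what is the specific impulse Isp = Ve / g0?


Isp = Ve / g0 = 4171 / 9.81 = 425.2 s

425.2 s


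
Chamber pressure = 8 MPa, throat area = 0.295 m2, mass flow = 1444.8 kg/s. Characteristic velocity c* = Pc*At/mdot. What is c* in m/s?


c* = 8e6 * 0.295 / 1444.8 = 1633 m/s

1633 m/s


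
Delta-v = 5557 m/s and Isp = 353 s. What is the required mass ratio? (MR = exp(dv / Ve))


Ve = 353 * 9.81 = 3462.93 m/s
MR = exp(5557 / 3462.93) = 4.976

4.976


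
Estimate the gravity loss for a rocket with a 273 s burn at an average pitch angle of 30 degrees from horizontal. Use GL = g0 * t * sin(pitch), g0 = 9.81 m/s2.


GL = 9.81 * 273 * sin(30 deg) = 1339 m/s

1339 m/s


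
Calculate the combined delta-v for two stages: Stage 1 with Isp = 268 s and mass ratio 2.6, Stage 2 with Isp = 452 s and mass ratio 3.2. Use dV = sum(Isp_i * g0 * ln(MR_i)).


dV1 = 268 * 9.81 * ln(2.6) = 2512.1 m/s
dV2 = 452 * 9.81 * ln(3.2) = 5157.6 m/s
Total dV = 2512.1 + 5157.6 = 7669.7 m/s ~ 7670 m/s

7670 m/s


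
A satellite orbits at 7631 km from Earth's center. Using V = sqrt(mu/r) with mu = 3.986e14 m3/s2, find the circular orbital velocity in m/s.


V = sqrt(3.986e14 / 7631000) = 7227 m/s

7227 m/s


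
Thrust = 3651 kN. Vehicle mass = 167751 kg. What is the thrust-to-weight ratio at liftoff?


TWR = 3651000 / (167751 * 9.81) = 2.22

2.22


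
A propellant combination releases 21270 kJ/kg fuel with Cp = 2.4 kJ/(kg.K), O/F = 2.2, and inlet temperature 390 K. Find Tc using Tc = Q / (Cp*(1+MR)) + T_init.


Tc = 21270 / (2.4 * (1 + 2.2)) + 390 = 3160 K

3160 K


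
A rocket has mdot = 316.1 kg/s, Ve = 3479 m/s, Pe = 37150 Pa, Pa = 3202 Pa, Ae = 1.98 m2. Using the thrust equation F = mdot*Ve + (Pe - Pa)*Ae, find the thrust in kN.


F = 316.1 * 3479 + (37150 - 3202) * 1.98 = 1.1669e+06 N = 1166.9 kN

1166.9 kN


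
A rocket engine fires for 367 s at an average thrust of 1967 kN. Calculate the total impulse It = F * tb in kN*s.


It = 1967 * 367 = 721889 kN*s

721889 kN*s


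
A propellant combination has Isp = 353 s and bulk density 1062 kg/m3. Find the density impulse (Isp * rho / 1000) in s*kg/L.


rho*Isp = 353 * 1062 / 1000 = 375 s*kg/L

375 s*kg/L


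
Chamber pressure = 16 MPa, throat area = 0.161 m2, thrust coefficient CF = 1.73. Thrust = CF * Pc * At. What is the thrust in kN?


F = 1.73 * 16e6 * 0.161 = 4.4565e+06 N = 4456.5 kN

4456.5 kN


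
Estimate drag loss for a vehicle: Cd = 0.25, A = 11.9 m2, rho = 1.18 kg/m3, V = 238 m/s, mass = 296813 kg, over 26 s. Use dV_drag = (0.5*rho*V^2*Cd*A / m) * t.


D = 0.5 * 1.18 * 238^2 * 0.25 * 11.9 = 99424.38 N
a = 99424.38 / 296813 = 0.335 m/s2
dV = 0.335 * 26 = 8.7 m/s

8.7 m/s


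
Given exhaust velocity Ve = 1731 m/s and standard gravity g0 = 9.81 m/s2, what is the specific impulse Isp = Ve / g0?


Isp = Ve / g0 = 1731 / 9.81 = 176.5 s

176.5 s


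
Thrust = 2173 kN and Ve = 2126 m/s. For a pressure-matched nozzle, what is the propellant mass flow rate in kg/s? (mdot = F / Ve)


mdot = F / Ve = 2173000 / 2126 = 1022.1 kg/s

1022.1 kg/s


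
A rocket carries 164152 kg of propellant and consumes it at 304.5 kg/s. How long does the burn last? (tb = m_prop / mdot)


tb = 164152 / 304.5 = 539.1 s

539.1 s


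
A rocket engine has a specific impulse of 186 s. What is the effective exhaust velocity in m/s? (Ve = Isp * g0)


Ve = Isp * g0 = 186 * 9.81 = 1824.7 m/s

1824.7 m/s


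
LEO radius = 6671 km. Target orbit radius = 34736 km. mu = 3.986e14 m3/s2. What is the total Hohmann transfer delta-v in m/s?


V1 = sqrt(mu/r1) = 7729.89 m/s
dV1 = V1*(sqrt(2*r2/(r1+r2)) - 1) = 2282.58 m/s
V2 = sqrt(mu/r2) = 3387.5 m/s
dV2 = V2*(1 - sqrt(2*r1/(r1+r2))) = 1464.61 m/s
Total dV = 3747 m/s

3747 m/s


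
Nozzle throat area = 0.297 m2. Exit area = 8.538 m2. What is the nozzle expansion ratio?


AR = 8.538 / 0.297 = 28.7

28.7


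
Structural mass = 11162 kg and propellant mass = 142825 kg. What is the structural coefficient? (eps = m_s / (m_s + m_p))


eps = 11162 / (11162 + 142825) = 0.0725

0.0725


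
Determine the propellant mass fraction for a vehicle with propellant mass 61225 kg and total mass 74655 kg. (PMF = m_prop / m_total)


PMF = 61225 / 74655 = 0.82

0.82


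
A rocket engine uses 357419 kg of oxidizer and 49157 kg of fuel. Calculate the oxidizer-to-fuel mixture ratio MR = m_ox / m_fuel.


MR = 357419 / 49157 = 7.27

7.27


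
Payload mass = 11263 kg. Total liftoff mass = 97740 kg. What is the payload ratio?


PR = 11263 / 97740 = 0.1152

0.1152


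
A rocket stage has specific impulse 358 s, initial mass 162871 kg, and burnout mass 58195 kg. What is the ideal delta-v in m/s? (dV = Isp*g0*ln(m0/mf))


Ve = 358 * 9.81 = 3511.98 m/s
dV = 3511.98 * ln(162871/58195) = 3614 m/s

3614 m/s


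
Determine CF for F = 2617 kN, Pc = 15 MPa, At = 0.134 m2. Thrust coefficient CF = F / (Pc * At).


CF = 2617000 / (15e6 * 0.134) = 1.3

1.3


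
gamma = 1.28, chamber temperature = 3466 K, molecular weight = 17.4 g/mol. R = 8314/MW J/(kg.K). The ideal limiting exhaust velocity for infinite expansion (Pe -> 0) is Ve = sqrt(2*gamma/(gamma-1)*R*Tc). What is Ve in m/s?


R = 8314 / 17.4 = 477.82 J/(kg.K)
Ve = sqrt(2 * 1.28 / (1.28 - 1) * 477.82 * 3466) = 3891 m/s

3891 m/s


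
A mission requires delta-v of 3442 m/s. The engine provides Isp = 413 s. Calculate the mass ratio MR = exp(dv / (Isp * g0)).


Ve = 413 * 9.81 = 4051.53 m/s
MR = exp(3442 / 4051.53) = 2.339

2.339


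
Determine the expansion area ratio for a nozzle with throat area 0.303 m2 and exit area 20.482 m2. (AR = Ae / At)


AR = 20.482 / 0.303 = 67.6

67.6


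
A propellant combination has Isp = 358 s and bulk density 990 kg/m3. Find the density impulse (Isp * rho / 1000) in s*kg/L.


rho*Isp = 358 * 990 / 1000 = 354 s*kg/L

354 s*kg/L


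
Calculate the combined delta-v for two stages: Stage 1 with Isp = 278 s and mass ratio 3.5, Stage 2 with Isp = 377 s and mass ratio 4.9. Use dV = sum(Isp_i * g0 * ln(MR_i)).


dV1 = 278 * 9.81 * ln(3.5) = 3416.5 m/s
dV2 = 377 * 9.81 * ln(4.9) = 5877.6 m/s
Total dV = 3416.5 + 5877.6 = 9294.1 m/s ~ 9294 m/s

9294 m/s


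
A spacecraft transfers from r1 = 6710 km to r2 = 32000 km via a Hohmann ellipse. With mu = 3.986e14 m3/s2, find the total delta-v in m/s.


V1 = sqrt(mu/r1) = 7707.39 m/s
dV1 = V1*(sqrt(2*r2/(r1+r2)) - 1) = 2202.89 m/s
V2 = sqrt(mu/r2) = 3529.34 m/s
dV2 = V2*(1 - sqrt(2*r1/(r1+r2))) = 1451.28 m/s
Total dV = 3654 m/s

3654 m/s


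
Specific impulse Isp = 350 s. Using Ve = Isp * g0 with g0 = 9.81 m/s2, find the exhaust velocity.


Ve = Isp * g0 = 350 * 9.81 = 3433.5 m/s

3433.5 m/s


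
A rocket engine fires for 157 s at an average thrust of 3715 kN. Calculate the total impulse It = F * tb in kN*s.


It = 3715 * 157 = 583255 kN*s

583255 kN*s


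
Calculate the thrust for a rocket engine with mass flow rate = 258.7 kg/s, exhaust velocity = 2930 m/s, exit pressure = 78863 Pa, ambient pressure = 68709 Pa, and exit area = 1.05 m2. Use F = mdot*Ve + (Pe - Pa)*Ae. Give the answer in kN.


F = 258.7 * 2930 + (78863 - 68709) * 1.05 = 768653.0 N = 768.7 kN

768.7 kN


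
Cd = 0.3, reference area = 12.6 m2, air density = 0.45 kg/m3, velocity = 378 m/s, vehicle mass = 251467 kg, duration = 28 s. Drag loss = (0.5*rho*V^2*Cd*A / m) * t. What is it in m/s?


D = 0.5 * 0.45 * 378^2 * 0.3 * 12.6 = 121522.84 N
a = 121522.84 / 251467 = 0.4833 m/s2
dV = 0.4833 * 28 = 13.5 m/s

13.5 m/s


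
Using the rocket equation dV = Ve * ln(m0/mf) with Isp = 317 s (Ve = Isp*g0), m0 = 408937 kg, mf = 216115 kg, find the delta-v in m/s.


Ve = 317 * 9.81 = 3109.77 m/s
dV = 3109.77 * ln(408937/216115) = 1983 m/s

1983 m/s


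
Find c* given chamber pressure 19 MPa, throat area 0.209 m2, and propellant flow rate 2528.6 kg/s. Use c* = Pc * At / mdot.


c* = 19e6 * 0.209 / 2528.6 = 1570 m/s

1570 m/s


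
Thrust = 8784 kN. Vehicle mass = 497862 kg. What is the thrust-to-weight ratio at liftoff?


TWR = 8784000 / (497862 * 9.81) = 1.8

1.8


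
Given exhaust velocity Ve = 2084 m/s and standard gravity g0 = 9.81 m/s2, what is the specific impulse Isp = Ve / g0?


Isp = Ve / g0 = 2084 / 9.81 = 212.4 s

212.4 s


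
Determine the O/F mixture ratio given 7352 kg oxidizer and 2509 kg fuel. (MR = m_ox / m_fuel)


MR = 7352 / 2509 = 2.93

2.93


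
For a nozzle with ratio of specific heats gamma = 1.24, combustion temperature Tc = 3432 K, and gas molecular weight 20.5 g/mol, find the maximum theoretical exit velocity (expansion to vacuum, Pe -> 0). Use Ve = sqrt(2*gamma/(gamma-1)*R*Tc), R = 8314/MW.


R = 8314 / 20.5 = 405.56 J/(kg.K)
Ve = sqrt(2 * 1.24 / (1.24 - 1) * 405.56 * 3432) = 3792 m/s

3792 m/s


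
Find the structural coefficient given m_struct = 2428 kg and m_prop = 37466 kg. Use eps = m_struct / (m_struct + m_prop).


eps = 2428 / (2428 + 37466) = 0.0609

0.0609


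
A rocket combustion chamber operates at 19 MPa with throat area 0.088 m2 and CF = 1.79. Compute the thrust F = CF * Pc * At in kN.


F = 1.79 * 19e6 * 0.088 = 2.9929e+06 N = 2992.9 kN

2992.9 kN


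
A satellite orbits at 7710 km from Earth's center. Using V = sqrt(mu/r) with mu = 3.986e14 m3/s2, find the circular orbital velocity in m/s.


V = sqrt(3.986e14 / 7710000) = 7190 m/s

7190 m/s


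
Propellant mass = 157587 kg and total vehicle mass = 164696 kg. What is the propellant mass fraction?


PMF = 157587 / 164696 = 0.957

0.957


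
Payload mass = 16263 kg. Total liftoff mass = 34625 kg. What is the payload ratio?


PR = 16263 / 34625 = 0.4697

0.4697


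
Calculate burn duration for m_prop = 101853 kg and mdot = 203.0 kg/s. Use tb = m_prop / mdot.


tb = 101853 / 203.0 = 501.7 s

501.7 s


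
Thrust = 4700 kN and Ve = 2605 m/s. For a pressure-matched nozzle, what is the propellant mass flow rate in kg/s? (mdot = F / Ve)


mdot = F / Ve = 4700000 / 2605 = 1804.2 kg/s

1804.2 kg/s


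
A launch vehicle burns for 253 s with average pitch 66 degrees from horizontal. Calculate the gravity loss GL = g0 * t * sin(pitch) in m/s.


GL = 9.81 * 253 * sin(66 deg) = 2267 m/s

2267 m/s


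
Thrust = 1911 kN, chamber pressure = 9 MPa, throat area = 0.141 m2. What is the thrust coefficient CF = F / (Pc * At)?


CF = 1911000 / (9e6 * 0.141) = 1.51

1.51


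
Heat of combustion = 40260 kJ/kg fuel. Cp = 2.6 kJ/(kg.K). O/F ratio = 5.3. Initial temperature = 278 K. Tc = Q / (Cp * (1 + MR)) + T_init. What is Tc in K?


Tc = 40260 / (2.6 * (1 + 5.3)) + 278 = 2736 K

2736 K


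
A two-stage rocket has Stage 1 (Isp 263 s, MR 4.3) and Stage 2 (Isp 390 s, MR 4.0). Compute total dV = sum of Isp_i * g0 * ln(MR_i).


dV1 = 263 * 9.81 * ln(4.3) = 3763.3 m/s
dV2 = 390 * 9.81 * ln(4.0) = 5303.8 m/s
Total dV = 3763.3 + 5303.8 = 9067.1 m/s ~ 9067 m/s

9067 m/s


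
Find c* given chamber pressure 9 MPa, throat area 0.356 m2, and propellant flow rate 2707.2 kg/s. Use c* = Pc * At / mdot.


c* = 9e6 * 0.356 / 2707.2 = 1184 m/s

1184 m/s


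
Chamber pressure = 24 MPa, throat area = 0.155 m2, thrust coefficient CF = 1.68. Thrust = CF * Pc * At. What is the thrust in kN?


F = 1.68 * 24e6 * 0.155 = 6.2496e+06 N = 6249.6 kN

6249.6 kN


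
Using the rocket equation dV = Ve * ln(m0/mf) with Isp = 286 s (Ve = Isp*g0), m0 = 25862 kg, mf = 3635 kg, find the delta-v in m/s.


Ve = 286 * 9.81 = 2805.66 m/s
dV = 2805.66 * ln(25862/3635) = 5505 m/s

5505 m/s


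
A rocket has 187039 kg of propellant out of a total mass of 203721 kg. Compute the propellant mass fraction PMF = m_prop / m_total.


PMF = 187039 / 203721 = 0.918

0.918


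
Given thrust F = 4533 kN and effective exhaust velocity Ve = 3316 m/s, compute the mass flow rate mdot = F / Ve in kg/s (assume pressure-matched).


mdot = F / Ve = 4533000 / 3316 = 1367.0 kg/s

1367.0 kg/s


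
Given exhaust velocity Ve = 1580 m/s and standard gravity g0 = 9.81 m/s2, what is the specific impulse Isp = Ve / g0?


Isp = Ve / g0 = 1580 / 9.81 = 161.1 s

161.1 s


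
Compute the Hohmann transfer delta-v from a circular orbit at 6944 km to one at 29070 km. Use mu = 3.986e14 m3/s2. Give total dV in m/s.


V1 = sqrt(mu/r1) = 7576.42 m/s
dV1 = V1*(sqrt(2*r2/(r1+r2)) - 1) = 2050.02 m/s
V2 = sqrt(mu/r2) = 3702.94 m/s
dV2 = V2*(1 - sqrt(2*r1/(r1+r2))) = 1403.45 m/s
Total dV = 3453 m/s

3453 m/s


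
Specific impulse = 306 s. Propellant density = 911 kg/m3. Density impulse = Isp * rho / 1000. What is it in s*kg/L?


rho*Isp = 306 * 911 / 1000 = 279 s*kg/L

279 s*kg/L


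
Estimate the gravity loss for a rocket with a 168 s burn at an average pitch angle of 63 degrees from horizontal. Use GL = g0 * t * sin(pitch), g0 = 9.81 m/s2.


GL = 9.81 * 168 * sin(63 deg) = 1468 m/s

1468 m/s


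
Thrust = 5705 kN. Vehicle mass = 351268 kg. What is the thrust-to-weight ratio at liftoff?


TWR = 5705000 / (351268 * 9.81) = 1.66

1.66


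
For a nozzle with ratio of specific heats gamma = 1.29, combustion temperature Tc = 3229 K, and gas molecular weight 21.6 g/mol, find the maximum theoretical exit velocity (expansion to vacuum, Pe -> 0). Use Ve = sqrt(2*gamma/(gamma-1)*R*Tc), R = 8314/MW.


R = 8314 / 21.6 = 384.91 J/(kg.K)
Ve = sqrt(2 * 1.29 / (1.29 - 1) * 384.91 * 3229) = 3325 m/s

3325 m/s


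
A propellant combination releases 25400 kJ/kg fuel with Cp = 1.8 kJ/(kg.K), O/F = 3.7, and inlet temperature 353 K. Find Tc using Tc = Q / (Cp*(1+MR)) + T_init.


Tc = 25400 / (1.8 * (1 + 3.7)) + 353 = 3355 K

3355 K


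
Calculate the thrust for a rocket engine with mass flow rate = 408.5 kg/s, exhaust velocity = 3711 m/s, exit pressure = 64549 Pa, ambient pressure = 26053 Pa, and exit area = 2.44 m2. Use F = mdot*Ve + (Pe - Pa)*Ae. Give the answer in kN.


F = 408.5 * 3711 + (64549 - 26053) * 2.44 = 1.6099e+06 N = 1609.9 kN

1609.9 kN


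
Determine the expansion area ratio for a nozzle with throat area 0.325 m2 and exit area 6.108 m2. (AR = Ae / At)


AR = 6.108 / 0.325 = 18.8

18.8


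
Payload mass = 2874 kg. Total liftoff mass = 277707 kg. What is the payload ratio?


PR = 2874 / 277707 = 0.0103

0.0103


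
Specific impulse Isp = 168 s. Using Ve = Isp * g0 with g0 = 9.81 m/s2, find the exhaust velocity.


Ve = Isp * g0 = 168 * 9.81 = 1648.1 m/s

1648.1 m/s


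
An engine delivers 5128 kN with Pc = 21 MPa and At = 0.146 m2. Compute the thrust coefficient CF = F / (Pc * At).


CF = 5128000 / (21e6 * 0.146) = 1.67

1.67


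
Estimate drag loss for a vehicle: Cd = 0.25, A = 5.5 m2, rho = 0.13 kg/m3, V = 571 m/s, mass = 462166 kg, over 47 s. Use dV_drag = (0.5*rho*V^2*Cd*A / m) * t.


D = 0.5 * 0.13 * 571^2 * 0.25 * 5.5 = 29139.91 N
a = 29139.91 / 462166 = 0.0631 m/s2
dV = 0.0631 * 47 = 3.0 m/s

3.0 m/s


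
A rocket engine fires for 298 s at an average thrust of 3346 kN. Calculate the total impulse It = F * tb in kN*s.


It = 3346 * 298 = 997108 kN*s

997108 kN*s


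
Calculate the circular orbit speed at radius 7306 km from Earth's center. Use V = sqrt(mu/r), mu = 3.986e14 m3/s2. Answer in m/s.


V = sqrt(3.986e14 / 7306000) = 7386 m/s

7386 m/s


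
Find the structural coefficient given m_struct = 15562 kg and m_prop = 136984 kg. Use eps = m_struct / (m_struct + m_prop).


eps = 15562 / (15562 + 136984) = 0.102

0.102


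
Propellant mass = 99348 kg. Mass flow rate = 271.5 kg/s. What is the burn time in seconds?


tb = 99348 / 271.5 = 365.9 s

365.9 s


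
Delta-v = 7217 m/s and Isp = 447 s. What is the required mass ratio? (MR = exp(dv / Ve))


Ve = 447 * 9.81 = 4385.07 m/s
MR = exp(7217 / 4385.07) = 5.185

5.185


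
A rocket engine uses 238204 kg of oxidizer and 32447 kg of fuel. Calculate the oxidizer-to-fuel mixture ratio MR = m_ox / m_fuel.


MR = 238204 / 32447 = 7.34

7.34


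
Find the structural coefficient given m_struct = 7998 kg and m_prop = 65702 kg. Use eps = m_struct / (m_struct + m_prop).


eps = 7998 / (7998 + 65702) = 0.1085

0.1085


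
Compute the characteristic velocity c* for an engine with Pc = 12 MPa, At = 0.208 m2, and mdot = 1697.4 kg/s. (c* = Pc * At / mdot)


c* = 12e6 * 0.208 / 1697.4 = 1470 m/s

1470 m/s


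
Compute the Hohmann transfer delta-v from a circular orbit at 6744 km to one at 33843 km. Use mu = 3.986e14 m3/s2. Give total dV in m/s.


V1 = sqrt(mu/r1) = 7687.94 m/s
dV1 = V1*(sqrt(2*r2/(r1+r2)) - 1) = 2240.15 m/s
V2 = sqrt(mu/r2) = 3431.9 m/s
dV2 = V2*(1 - sqrt(2*r1/(r1+r2))) = 1453.49 m/s
Total dV = 3694 m/s

3694 m/s


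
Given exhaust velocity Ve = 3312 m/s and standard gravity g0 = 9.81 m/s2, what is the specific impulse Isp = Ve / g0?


Isp = Ve / g0 = 3312 / 9.81 = 337.6 s

337.6 s


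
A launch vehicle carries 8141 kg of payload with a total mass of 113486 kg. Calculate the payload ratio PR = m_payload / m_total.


PR = 8141 / 113486 = 0.0717

0.0717


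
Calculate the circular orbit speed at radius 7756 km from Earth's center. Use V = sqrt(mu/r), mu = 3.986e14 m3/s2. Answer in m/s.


V = sqrt(3.986e14 / 7756000) = 7169 m/s

7169 m/s


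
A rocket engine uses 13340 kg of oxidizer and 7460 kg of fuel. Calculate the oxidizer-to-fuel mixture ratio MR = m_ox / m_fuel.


MR = 13340 / 7460 = 1.79

1.79


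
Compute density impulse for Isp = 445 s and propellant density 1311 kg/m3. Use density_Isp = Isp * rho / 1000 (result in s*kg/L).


rho*Isp = 445 * 1311 / 1000 = 583 s*kg/L

583 s*kg/L


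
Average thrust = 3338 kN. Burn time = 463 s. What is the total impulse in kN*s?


It = 3338 * 463 = 1545494 kN*s

1545494 kN*s


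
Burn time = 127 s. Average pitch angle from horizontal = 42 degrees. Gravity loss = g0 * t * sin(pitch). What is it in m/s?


GL = 9.81 * 127 * sin(42 deg) = 834 m/s

834 m/s


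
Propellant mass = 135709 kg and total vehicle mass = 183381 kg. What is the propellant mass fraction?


PMF = 135709 / 183381 = 0.74

0.74


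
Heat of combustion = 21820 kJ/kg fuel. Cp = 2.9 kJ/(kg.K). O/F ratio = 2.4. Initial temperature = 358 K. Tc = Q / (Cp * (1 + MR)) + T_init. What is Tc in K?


Tc = 21820 / (2.9 * (1 + 2.4)) + 358 = 2571 K

2571 K


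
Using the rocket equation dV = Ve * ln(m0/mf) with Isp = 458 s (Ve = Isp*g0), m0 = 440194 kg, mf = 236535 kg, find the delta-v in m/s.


Ve = 458 * 9.81 = 4492.98 m/s
dV = 4492.98 * ln(440194/236535) = 2791 m/s

2791 m/s


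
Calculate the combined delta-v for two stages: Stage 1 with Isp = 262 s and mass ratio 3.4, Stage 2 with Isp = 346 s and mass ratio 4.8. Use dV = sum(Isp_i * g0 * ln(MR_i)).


dV1 = 262 * 9.81 * ln(3.4) = 3145.4 m/s
dV2 = 346 * 9.81 * ln(4.8) = 5324.3 m/s
Total dV = 3145.4 + 5324.3 = 8469.7 m/s ~ 8470 m/s

8470 m/s


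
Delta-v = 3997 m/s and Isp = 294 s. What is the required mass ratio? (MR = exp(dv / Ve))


Ve = 294 * 9.81 = 2884.14 m/s
MR = exp(3997 / 2884.14) = 3.998

3.998


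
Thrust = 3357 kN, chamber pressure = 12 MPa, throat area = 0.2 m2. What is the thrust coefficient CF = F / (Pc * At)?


CF = 3357000 / (12e6 * 0.2) = 1.4

1.4


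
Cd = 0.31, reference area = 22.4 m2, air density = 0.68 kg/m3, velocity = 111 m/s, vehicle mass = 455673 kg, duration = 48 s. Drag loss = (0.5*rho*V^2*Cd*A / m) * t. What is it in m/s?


D = 0.5 * 0.68 * 111^2 * 0.31 * 22.4 = 29089.39 N
a = 29089.39 / 455673 = 0.0638 m/s2
dV = 0.0638 * 48 = 3.1 m/s

3.1 m/s


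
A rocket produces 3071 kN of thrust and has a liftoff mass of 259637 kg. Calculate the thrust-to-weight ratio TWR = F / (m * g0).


TWR = 3071000 / (259637 * 9.81) = 1.21

1.21


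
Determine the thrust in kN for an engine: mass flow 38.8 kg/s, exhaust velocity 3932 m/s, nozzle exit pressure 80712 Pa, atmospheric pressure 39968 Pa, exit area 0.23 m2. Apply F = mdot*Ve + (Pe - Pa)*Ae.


F = 38.8 * 3932 + (80712 - 39968) * 0.23 = 161933.0 N = 161.9 kN

161.9 kN


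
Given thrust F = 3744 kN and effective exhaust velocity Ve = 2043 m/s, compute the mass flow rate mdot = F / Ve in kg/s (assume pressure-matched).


mdot = F / Ve = 3744000 / 2043 = 1832.6 kg/s

1832.6 kg/s


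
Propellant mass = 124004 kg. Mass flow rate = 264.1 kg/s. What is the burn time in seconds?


tb = 124004 / 264.1 = 469.5 s

469.5 s


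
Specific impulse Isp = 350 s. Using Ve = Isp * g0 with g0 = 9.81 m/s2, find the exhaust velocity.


Ve = Isp * g0 = 350 * 9.81 = 3433.5 m/s

3433.5 m/s


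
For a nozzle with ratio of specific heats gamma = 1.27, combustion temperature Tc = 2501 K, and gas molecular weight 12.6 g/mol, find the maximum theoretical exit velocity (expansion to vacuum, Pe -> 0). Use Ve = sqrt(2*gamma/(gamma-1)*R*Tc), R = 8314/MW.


R = 8314 / 12.6 = 659.84 J/(kg.K)
Ve = sqrt(2 * 1.27 / (1.27 - 1) * 659.84 * 2501) = 3940 m/s

3940 m/s


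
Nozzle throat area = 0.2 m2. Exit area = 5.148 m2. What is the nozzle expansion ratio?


AR = 5.148 / 0.2 = 25.7

25.7


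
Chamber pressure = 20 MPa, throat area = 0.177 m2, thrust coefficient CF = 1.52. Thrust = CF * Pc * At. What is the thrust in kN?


F = 1.52 * 20e6 * 0.177 = 5.3808e+06 N = 5380.8 kN

5380.8 kN


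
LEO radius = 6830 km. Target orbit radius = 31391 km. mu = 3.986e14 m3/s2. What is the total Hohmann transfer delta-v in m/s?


V1 = sqrt(mu/r1) = 7639.38 m/s
dV1 = V1*(sqrt(2*r2/(r1+r2)) - 1) = 2151.57 m/s
V2 = sqrt(mu/r2) = 3563.41 m/s
dV2 = V2*(1 - sqrt(2*r1/(r1+r2))) = 1433.11 m/s
Total dV = 3585 m/s

3585 m/s


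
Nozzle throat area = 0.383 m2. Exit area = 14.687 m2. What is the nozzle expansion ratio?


AR = 14.687 / 0.383 = 38.3

38.3


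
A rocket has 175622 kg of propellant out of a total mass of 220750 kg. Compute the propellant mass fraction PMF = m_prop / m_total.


PMF = 175622 / 220750 = 0.796

0.796


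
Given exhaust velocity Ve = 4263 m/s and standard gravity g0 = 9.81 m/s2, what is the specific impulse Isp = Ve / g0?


Isp = Ve / g0 = 4263 / 9.81 = 434.6 s

434.6 s


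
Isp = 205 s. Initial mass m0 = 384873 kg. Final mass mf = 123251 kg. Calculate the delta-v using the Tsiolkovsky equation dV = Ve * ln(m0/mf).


Ve = 205 * 9.81 = 2011.05 m/s
dV = 2011.05 * ln(384873/123251) = 2290 m/s

2290 m/s


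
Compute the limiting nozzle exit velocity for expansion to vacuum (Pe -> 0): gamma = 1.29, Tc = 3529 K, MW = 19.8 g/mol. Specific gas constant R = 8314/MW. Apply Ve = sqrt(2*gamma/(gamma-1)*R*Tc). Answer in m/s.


R = 8314 / 19.8 = 419.9 J/(kg.K)
Ve = sqrt(2 * 1.29 / (1.29 - 1) * 419.9 * 3529) = 3631 m/s

3631 m/s


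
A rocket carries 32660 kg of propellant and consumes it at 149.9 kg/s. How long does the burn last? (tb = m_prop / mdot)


tb = 32660 / 149.9 = 217.9 s

217.9 s


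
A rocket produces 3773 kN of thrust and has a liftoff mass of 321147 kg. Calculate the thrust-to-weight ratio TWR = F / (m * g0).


TWR = 3773000 / (321147 * 9.81) = 1.2

1.2


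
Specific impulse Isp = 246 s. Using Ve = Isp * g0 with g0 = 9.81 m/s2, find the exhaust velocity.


Ve = Isp * g0 = 246 * 9.81 = 2413.3 m/s

2413.3 m/s


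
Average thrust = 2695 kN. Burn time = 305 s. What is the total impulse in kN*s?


It = 2695 * 305 = 821975 kN*s

821975 kN*s


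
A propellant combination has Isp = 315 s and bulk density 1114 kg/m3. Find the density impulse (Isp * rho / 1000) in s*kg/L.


rho*Isp = 315 * 1114 / 1000 = 351 s*kg/L

351 s*kg/L


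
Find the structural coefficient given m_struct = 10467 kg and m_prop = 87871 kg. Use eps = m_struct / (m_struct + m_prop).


eps = 10467 / (10467 + 87871) = 0.1064

0.1064


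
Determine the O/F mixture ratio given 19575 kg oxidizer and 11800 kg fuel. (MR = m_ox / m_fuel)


MR = 19575 / 11800 = 1.66

1.66


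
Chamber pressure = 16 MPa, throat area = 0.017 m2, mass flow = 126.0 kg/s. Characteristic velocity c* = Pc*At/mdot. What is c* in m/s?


c* = 16e6 * 0.017 / 126.0 = 2159 m/s

2159 m/s


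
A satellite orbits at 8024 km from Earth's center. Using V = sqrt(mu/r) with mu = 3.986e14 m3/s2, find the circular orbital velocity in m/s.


V = sqrt(3.986e14 / 8024000) = 7048 m/s

7048 m/s


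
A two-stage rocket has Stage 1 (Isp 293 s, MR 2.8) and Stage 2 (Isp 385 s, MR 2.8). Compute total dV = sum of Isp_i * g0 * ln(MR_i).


dV1 = 293 * 9.81 * ln(2.8) = 2959.5 m/s
dV2 = 385 * 9.81 * ln(2.8) = 3888.7 m/s
Total dV = 2959.5 + 3888.7 = 6848.2 m/s ~ 6848 m/s

6848 m/s


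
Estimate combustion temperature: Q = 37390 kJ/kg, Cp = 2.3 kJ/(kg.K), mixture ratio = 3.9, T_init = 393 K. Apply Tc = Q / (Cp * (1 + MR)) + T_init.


Tc = 37390 / (2.3 * (1 + 3.9)) + 393 = 3711 K

3711 K


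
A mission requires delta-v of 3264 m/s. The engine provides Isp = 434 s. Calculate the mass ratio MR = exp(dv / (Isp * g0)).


Ve = 434 * 9.81 = 4257.54 m/s
MR = exp(3264 / 4257.54) = 2.153

2.153


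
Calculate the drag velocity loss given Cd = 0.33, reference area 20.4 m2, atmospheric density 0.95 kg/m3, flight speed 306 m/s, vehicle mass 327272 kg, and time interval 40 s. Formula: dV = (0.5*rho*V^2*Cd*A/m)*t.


D = 0.5 * 0.95 * 306^2 * 0.33 * 20.4 = 299419.84 N
a = 299419.84 / 327272 = 0.9149 m/s2
dV = 0.9149 * 40 = 36.6 m/s

36.6 m/s


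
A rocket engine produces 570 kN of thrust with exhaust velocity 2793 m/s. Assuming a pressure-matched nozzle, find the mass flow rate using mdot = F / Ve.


mdot = F / Ve = 570000 / 2793 = 204.1 kg/s

204.1 kg/s


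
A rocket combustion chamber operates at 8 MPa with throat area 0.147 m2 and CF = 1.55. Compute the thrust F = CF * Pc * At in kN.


F = 1.55 * 8e6 * 0.147 = 1.8228e+06 N = 1822.8 kN

1822.8 kN


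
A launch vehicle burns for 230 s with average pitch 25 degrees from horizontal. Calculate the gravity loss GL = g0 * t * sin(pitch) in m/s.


GL = 9.81 * 230 * sin(25 deg) = 954 m/s

954 m/s


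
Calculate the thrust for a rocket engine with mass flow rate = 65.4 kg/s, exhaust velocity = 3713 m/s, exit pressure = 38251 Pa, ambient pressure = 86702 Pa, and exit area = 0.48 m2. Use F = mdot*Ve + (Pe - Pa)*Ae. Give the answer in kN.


F = 65.4 * 3713 + (38251 - 86702) * 0.48 = 219574.0 N = 219.6 kN

219.6 kN


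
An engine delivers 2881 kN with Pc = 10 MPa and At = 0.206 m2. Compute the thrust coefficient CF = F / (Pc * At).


CF = 2881000 / (10e6 * 0.206) = 1.4

1.4


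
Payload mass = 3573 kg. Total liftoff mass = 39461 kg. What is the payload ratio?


PR = 3573 / 39461 = 0.0905

0.0905


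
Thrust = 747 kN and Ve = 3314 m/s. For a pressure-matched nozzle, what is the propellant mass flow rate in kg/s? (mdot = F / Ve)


mdot = F / Ve = 747000 / 3314 = 225.4 kg/s

225.4 kg/s


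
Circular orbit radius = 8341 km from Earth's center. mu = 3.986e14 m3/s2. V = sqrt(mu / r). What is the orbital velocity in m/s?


V = sqrt(3.986e14 / 8341000) = 6913 m/s

6913 m/s


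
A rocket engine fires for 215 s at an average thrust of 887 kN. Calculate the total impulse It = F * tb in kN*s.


It = 887 * 215 = 190705 kN*s

190705 kN*s


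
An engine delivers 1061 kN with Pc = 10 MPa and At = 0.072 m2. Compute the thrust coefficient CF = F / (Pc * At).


CF = 1061000 / (10e6 * 0.072) = 1.47

1.47


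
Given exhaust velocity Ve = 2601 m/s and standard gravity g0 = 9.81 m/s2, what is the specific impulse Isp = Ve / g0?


Isp = Ve / g0 = 2601 / 9.81 = 265.1 s

265.1 s


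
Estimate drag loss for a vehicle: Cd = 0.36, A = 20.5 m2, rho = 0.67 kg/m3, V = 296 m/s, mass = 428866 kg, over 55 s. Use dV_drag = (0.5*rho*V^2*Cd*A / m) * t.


D = 0.5 * 0.67 * 296^2 * 0.36 * 20.5 = 216613.04 N
a = 216613.04 / 428866 = 0.5051 m/s2
dV = 0.5051 * 55 = 27.8 m/s

27.8 m/s


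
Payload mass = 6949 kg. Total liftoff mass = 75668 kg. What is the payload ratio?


PR = 6949 / 75668 = 0.0918

0.0918


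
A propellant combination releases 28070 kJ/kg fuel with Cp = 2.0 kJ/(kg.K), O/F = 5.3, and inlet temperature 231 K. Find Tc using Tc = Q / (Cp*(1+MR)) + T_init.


Tc = 28070 / (2.0 * (1 + 5.3)) + 231 = 2459 K

2459 K


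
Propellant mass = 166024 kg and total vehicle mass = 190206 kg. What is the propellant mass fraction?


PMF = 166024 / 190206 = 0.873

0.873


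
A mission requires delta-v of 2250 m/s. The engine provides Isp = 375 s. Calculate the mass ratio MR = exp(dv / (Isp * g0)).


Ve = 375 * 9.81 = 3678.75 m/s
MR = exp(2250 / 3678.75) = 1.843

1.843


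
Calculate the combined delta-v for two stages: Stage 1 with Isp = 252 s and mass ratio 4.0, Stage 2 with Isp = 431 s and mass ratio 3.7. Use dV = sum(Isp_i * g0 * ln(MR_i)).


dV1 = 252 * 9.81 * ln(4.0) = 3427.1 m/s
dV2 = 431 * 9.81 * ln(3.7) = 5531.8 m/s
Total dV = 3427.1 + 5531.8 = 8958.9 m/s ~ 8959 m/s

8959 m/s


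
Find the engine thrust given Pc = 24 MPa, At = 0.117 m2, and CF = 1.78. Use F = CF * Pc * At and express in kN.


F = 1.78 * 24e6 * 0.117 = 4.9982e+06 N = 4998.2 kN

4998.2 kN


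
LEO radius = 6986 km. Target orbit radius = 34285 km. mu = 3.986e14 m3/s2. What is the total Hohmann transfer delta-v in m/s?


V1 = sqrt(mu/r1) = 7553.61 m/s
dV1 = V1*(sqrt(2*r2/(r1+r2)) - 1) = 2182.81 m/s
V2 = sqrt(mu/r2) = 3409.7 m/s
dV2 = V2*(1 - sqrt(2*r1/(r1+r2))) = 1425.79 m/s
Total dV = 3609 m/s

3609 m/s


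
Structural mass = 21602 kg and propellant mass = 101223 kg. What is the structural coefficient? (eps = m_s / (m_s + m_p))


eps = 21602 / (21602 + 101223) = 0.1759

0.1759


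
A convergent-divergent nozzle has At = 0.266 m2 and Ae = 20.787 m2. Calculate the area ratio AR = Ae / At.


AR = 20.787 / 0.266 = 78.1

78.1


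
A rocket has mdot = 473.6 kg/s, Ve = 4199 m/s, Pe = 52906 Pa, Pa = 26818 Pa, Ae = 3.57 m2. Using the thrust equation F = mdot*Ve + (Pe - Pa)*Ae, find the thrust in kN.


F = 473.6 * 4199 + (52906 - 26818) * 3.57 = 2.0818e+06 N = 2081.8 kN

2081.8 kN


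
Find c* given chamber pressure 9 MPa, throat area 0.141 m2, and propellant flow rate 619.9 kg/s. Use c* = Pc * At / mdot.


c* = 9e6 * 0.141 / 619.9 = 2047 m/s

2047 m/s


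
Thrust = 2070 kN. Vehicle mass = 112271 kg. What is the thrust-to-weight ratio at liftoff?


TWR = 2070000 / (112271 * 9.81) = 1.88

1.88


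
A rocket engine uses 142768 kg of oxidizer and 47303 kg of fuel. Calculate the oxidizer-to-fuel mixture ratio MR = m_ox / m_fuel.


MR = 142768 / 47303 = 3.02

3.02


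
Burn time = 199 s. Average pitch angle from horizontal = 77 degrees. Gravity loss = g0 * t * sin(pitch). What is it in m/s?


GL = 9.81 * 199 * sin(77 deg) = 1902 m/s

1902 m/s


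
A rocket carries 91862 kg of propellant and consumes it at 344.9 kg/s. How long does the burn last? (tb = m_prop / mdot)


tb = 91862 / 344.9 = 266.3 s

266.3 s


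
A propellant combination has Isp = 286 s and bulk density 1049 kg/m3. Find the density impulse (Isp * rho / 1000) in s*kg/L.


rho*Isp = 286 * 1049 / 1000 = 300 s*kg/L

300 s*kg/L
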